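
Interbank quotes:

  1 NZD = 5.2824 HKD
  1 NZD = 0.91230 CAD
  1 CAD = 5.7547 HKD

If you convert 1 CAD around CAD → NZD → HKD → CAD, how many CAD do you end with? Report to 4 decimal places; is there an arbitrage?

1.0062 (arbitrage exists)

Around CAD → NZD → HKD → CAD: 1 ÷ 0.91230 × 5.2824 ÷ 5.7547 = 1.006169
Product > 1; profitable direction is CAD → NZD → HKD → CAD.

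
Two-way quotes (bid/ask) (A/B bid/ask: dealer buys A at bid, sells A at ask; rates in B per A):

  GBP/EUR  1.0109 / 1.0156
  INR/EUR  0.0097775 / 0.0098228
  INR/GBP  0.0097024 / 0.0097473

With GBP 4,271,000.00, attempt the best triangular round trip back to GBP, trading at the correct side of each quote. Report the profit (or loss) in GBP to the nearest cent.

Net result: GBP -6,367.21 (no profitable arbitrage after spreads)

Best loop GBP → EUR → INR → GBP:
GBP 4,271,000.00 × 1.0109 (sell GBP at bid) = EUR 4,317,553.90
EUR 4,317,553.90 ÷ 0.0098228 (buy INR at ask) = INR 439,544,111.66
INR 439,544,111.66 × 0.0097024 (sell INR at bid) = GBP 4,264,632.79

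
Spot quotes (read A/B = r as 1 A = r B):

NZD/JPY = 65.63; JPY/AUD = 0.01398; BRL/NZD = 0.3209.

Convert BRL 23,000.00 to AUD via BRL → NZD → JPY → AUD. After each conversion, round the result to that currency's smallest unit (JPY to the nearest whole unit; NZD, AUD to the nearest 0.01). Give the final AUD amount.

BRL 23,000.00 × 0.3209 = NZD 7,380.70
NZD 7,380.70 × 65.63 = JPY 484,395
JPY 484,395 × 0.01398 = AUD 6,771.84

AUD 6,771.84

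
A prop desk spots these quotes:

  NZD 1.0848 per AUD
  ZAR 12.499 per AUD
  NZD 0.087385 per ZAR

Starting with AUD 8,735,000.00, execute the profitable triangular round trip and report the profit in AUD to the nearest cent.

Profit: AUD 59,788.33

Profitable loop is AUD → ZAR → NZD → AUD:
AUD 8,735,000.00 × 12.499 = ZAR 109,178,765.00
ZAR 109,178,765.00 × 0.087385 = NZD 9,540,586.38
NZD 9,540,586.38 ÷ 1.0848 = AUD 8,794,788.33
Profit = AUD 8,794,788.33 − AUD 8,735,000.00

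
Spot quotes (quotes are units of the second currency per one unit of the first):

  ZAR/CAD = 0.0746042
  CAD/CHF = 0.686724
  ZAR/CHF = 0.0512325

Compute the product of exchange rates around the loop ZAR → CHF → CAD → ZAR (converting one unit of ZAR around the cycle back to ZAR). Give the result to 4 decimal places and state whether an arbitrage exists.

1.0000 (no arbitrage)

Around ZAR → CHF → CAD → ZAR: 1 × 0.0512325 ÷ 0.686724 ÷ 0.0746042 = 1.000000
Product ≈ 1 (deviation 0.000%, within rounding noise).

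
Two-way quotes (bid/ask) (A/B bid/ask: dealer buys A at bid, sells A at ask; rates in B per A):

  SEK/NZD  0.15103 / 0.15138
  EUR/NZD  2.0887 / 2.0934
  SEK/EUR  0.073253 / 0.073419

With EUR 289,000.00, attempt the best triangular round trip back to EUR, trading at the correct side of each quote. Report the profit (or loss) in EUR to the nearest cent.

Best loop EUR → NZD → SEK → EUR:
EUR 289,000.00 × 2.0887 (sell EUR at bid) = NZD 603,634.30
NZD 603,634.30 ÷ 0.15138 (buy SEK at ask) = SEK 3,987,543.27
SEK 3,987,543.27 × 0.073253 (sell SEK at bid) = EUR 292,099.51

Net profit: EUR 3,099.51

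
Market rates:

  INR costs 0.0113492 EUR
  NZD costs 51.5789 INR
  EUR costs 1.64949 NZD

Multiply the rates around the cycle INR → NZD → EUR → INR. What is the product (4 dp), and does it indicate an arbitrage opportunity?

Around INR → NZD → EUR → INR: 1 ÷ 51.5789 ÷ 1.64949 ÷ 0.0113492 = 1.035650
Product > 1; profitable direction is INR → NZD → EUR → INR.

1.0356 (arbitrage exists)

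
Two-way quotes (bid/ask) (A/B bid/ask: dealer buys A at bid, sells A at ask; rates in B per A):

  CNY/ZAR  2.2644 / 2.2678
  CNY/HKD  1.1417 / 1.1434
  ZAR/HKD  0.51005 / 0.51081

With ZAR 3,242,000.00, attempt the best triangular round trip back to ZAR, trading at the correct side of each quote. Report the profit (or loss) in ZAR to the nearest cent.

Net profit: ZAR 32,769.38

Best loop ZAR → HKD → CNY → ZAR:
ZAR 3,242,000.00 × 0.51005 (sell ZAR at bid) = HKD 1,653,582.10
HKD 1,653,582.10 ÷ 1.1434 (buy CNY at ask) = CNY 1,446,197.39
CNY 1,446,197.39 × 2.2644 (sell CNY at bid) = ZAR 3,274,769.38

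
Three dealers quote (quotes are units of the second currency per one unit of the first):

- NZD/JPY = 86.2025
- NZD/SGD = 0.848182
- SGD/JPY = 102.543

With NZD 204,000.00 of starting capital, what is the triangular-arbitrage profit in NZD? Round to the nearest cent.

Profitable loop is NZD → SGD → JPY → NZD:
NZD 204,000.00 × 0.848182 = SGD 173,029.13
SGD 173,029.13 × 102.543 = JPY 17,742,926
JPY 17,742,926 ÷ 86.2025 = NZD 205,828.44
Profit = NZD 205,828.44 − NZD 204,000.00

Profit: NZD 1,828.44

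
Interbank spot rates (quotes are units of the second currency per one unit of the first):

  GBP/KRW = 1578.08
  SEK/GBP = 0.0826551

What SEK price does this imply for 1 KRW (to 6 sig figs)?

1 KRW ÷ 1578.08 = 0.000633681 GBP
0.000633681 GBP ÷ 0.0826551 = 0.00766657 SEK

KRW/SEK = 0.00766657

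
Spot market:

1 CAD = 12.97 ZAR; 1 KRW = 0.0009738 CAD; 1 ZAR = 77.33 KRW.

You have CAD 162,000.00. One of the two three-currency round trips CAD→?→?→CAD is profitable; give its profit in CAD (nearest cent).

Profit: CAD 3,865.96

Profitable loop is CAD → KRW → ZAR → CAD:
CAD 162,000.00 ÷ 0.0009738 = KRW 166,358,595
KRW 166,358,595 ÷ 77.33 = ZAR 2,151,281.46
ZAR 2,151,281.46 ÷ 12.97 = CAD 165,865.96
Profit = CAD 165,865.96 − CAD 162,000.00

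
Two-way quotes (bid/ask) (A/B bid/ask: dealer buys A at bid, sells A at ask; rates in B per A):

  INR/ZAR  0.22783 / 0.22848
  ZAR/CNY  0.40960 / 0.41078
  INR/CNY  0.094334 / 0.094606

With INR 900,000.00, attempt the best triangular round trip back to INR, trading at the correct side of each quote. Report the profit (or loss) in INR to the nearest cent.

Net profit: INR 4,593.12

Best loop INR → CNY → ZAR → INR:
INR 900,000.00 × 0.094334 (sell INR at bid) = CNY 84,900.60
CNY 84,900.60 ÷ 0.41078 (buy ZAR at ask) = ZAR 206,681.44
ZAR 206,681.44 ÷ 0.22848 (buy INR at ask) = INR 904,593.12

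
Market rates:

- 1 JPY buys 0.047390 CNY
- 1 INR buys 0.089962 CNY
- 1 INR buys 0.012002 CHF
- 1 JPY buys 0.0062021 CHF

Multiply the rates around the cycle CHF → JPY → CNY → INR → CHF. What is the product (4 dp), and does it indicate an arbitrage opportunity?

1.0194 (arbitrage exists)

Around CHF → JPY → CNY → INR → CHF: 1 ÷ 0.0062021 × 0.047390 ÷ 0.089962 × 0.012002 = 1.019395
Product > 1; profitable direction is CHF → JPY → CNY → INR → CHF.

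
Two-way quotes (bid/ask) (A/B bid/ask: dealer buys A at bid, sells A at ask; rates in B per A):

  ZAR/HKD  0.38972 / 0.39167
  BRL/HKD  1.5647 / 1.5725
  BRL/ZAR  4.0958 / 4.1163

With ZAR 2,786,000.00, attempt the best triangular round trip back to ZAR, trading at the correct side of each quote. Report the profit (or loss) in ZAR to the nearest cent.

Best loop ZAR → HKD → BRL → ZAR:
ZAR 2,786,000.00 × 0.38972 (sell ZAR at bid) = HKD 1,085,759.92
HKD 1,085,759.92 ÷ 1.5725 (buy BRL at ask) = BRL 690,467.36
BRL 690,467.36 × 4.0958 (sell BRL at bid) = ZAR 2,828,016.20

Net profit: ZAR 42,016.20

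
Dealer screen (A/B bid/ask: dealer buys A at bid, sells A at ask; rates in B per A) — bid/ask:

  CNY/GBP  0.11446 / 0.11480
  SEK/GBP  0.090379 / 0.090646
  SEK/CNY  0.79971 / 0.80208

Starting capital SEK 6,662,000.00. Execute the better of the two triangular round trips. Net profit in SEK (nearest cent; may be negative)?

Net profit: SEK 65,322.57

Best loop SEK → CNY → GBP → SEK:
SEK 6,662,000.00 × 0.79971 (sell SEK at bid) = CNY 5,327,668.02
CNY 5,327,668.02 × 0.11446 (sell CNY at bid) = GBP 609,804.88
GBP 609,804.88 ÷ 0.090646 (buy SEK at ask) = SEK 6,727,322.57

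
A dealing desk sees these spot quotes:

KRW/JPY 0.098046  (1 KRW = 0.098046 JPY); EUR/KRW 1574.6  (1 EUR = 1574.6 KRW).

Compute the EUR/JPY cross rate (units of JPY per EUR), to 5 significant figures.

1 EUR × 1574.6 = 1574.6 KRW
1574.6 KRW × 0.098046 = 154.383 JPY

EUR/JPY = 154.38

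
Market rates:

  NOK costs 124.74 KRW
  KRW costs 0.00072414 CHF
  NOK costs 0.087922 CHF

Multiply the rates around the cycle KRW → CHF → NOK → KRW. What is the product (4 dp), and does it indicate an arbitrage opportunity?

1.0274 (arbitrage exists)

Around KRW → CHF → NOK → KRW: 1 × 0.00072414 ÷ 0.087922 × 124.74 = 1.027379
Product > 1; profitable direction is KRW → CHF → NOK → KRW.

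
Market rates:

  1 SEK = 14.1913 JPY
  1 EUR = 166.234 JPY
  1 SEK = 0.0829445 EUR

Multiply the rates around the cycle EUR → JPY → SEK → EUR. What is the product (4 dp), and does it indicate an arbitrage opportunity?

0.9716 (arbitrage exists)

Around EUR → JPY → SEK → EUR: 1 × 166.234 ÷ 14.1913 × 0.0829445 = 0.971595
Product < 1; profitable direction is EUR → SEK → JPY → EUR.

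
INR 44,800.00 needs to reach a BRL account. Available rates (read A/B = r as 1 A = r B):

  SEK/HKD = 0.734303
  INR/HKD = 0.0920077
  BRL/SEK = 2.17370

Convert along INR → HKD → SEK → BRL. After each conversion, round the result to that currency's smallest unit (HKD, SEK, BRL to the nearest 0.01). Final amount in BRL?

BRL 2,582.42

INR 44,800.00 × 0.0920077 = HKD 4,121.94
HKD 4,121.94 ÷ 0.734303 = SEK 5,613.40
SEK 5,613.40 ÷ 2.17370 = BRL 2,582.42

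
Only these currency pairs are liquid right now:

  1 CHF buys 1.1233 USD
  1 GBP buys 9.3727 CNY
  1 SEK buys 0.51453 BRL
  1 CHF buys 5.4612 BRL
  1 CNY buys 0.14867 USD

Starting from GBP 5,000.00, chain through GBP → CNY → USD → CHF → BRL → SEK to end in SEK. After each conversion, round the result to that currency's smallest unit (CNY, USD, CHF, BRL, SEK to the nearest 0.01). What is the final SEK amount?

SEK 65,832.45

GBP 5,000.00 × 9.3727 = CNY 46,863.50
CNY 46,863.50 × 0.14867 = USD 6,967.20
USD 6,967.20 ÷ 1.1233 = CHF 6,202.44
CHF 6,202.44 × 5.4612 = BRL 33,872.77
BRL 33,872.77 ÷ 0.51453 = SEK 65,832.45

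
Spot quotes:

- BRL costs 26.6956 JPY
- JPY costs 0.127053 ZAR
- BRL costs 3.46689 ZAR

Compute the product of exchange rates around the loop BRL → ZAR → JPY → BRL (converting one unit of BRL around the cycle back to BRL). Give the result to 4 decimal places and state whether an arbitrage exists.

1.0222 (arbitrage exists)

Around BRL → ZAR → JPY → BRL: 1 × 3.46689 ÷ 0.127053 ÷ 26.6956 = 1.022152
Product > 1; profitable direction is BRL → ZAR → JPY → BRL.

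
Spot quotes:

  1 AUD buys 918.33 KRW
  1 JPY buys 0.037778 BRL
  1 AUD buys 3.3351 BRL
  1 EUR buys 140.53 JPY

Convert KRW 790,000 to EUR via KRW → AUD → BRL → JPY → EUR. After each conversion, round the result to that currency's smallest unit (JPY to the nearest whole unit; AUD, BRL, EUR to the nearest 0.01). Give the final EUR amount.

KRW 790,000 ÷ 918.33 = AUD 860.26
AUD 860.26 × 3.3351 = BRL 2,869.05
BRL 2,869.05 ÷ 0.037778 = JPY 75,945
JPY 75,945 ÷ 140.53 = EUR 540.42

EUR 540.42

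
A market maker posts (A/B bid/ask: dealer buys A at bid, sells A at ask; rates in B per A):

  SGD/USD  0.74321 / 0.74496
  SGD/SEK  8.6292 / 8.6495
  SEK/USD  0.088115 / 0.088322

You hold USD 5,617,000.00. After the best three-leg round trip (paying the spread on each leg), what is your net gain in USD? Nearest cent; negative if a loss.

Net profit: USD 116,130.80

Best loop USD → SGD → SEK → USD:
USD 5,617,000.00 ÷ 0.74496 (buy SGD at ask) = SGD 7,540,002.15
SGD 7,540,002.15 × 8.6292 (sell SGD at bid) = SEK 65,064,186.53
SEK 65,064,186.53 × 0.088115 (sell SEK at bid) = USD 5,733,130.80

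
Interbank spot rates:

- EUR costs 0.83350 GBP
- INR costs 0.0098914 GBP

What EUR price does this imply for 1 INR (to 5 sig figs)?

INR/EUR = 0.011867

1 INR × 0.0098914 = 0.0098914 GBP
0.0098914 GBP ÷ 0.83350 = 0.0118673 EUR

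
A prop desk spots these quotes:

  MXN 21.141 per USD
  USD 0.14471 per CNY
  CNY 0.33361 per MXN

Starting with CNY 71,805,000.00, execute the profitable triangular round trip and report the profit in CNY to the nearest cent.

Profit: CNY 1,480,459.71

Profitable loop is CNY → USD → MXN → CNY:
CNY 71,805,000.00 × 0.14471 = USD 10,390,901.55
USD 10,390,901.55 × 21.141 = MXN 219,674,049.67
MXN 219,674,049.67 × 0.33361 = CNY 73,285,459.71
Profit = CNY 73,285,459.71 − CNY 71,805,000.00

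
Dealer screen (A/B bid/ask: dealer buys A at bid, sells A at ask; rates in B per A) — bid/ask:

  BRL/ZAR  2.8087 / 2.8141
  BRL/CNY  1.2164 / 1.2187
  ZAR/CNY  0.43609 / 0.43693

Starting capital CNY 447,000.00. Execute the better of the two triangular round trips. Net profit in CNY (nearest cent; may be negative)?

Best loop CNY → BRL → ZAR → CNY:
CNY 447,000.00 ÷ 1.2187 (buy BRL at ask) = BRL 366,784.28
BRL 366,784.28 × 2.8087 (sell BRL at bid) = ZAR 1,030,187.00
ZAR 1,030,187.00 × 0.43609 (sell ZAR at bid) = CNY 449,254.25

Net profit: CNY 2,254.25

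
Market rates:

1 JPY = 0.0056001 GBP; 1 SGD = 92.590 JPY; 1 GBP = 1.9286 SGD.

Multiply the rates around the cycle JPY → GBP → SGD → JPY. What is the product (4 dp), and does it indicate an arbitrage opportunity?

1.0000 (no arbitrage)

Around JPY → GBP → SGD → JPY: 1 × 0.0056001 × 1.9286 × 92.590 = 1.000005
Product ≈ 1 (deviation 0.000%, within rounding noise).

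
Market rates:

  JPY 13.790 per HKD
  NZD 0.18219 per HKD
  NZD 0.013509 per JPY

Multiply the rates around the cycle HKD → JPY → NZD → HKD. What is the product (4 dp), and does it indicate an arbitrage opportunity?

Around HKD → JPY → NZD → HKD: 1 × 13.790 × 0.013509 ÷ 0.18219 = 1.022499
Product > 1; profitable direction is HKD → JPY → NZD → HKD.

1.0225 (arbitrage exists)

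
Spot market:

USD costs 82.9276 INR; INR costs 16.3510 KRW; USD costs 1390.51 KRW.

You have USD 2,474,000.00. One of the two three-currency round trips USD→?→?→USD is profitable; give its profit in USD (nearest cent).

Profitable loop is USD → KRW → INR → USD:
USD 2,474,000.00 × 1390.51 = KRW 3,440,121,740
KRW 3,440,121,740 ÷ 16.3510 = INR 210,392,131.37
INR 210,392,131.37 ÷ 82.9276 = USD 2,537,058.00
Profit = USD 2,537,058.00 − USD 2,474,000.00

Profit: USD 63,058.00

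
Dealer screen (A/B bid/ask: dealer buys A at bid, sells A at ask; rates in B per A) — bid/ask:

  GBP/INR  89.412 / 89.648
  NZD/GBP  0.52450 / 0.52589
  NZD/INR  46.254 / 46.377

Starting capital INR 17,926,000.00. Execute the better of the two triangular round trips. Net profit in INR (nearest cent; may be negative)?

Net profit: INR 200,837.53

Best loop INR → NZD → GBP → INR:
INR 17,926,000.00 ÷ 46.377 (buy NZD at ask) = NZD 386,527.80
NZD 386,527.80 × 0.52450 (sell NZD at bid) = GBP 202,733.83
GBP 202,733.83 × 89.412 (sell GBP at bid) = INR 18,126,837.53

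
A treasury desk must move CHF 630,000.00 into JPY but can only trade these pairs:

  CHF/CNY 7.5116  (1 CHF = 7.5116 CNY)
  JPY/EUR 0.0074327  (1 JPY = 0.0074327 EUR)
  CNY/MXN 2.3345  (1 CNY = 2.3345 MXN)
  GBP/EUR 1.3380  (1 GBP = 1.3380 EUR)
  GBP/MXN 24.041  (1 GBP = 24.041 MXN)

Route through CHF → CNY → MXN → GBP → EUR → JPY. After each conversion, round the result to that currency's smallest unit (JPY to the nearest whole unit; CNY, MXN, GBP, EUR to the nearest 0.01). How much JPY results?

JPY 82,722,540

CHF 630,000.00 × 7.5116 = CNY 4,732,308.00
CNY 4,732,308.00 × 2.3345 = MXN 11,047,573.03
MXN 11,047,573.03 ÷ 24.041 = GBP 459,530.51
GBP 459,530.51 × 1.3380 = EUR 614,851.82
EUR 614,851.82 ÷ 0.0074327 = JPY 82,722,540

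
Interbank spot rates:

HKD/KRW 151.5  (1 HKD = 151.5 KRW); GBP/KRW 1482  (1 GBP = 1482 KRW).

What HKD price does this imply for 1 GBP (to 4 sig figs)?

GBP/HKD = 9.782

1 GBP × 1482 = 1482 KRW
1482 KRW ÷ 151.5 = 9.78218 HKD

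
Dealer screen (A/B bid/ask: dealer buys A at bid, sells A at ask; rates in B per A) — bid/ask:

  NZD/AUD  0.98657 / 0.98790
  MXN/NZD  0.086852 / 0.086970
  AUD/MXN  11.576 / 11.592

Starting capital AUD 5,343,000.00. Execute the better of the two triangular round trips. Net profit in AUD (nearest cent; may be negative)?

Best loop AUD → NZD → MXN → AUD:
AUD 5,343,000.00 ÷ 0.98790 (buy NZD at ask) = NZD 5,408,442.15
NZD 5,408,442.15 ÷ 0.086970 (buy MXN at ask) = MXN 62,187,445.67
MXN 62,187,445.67 ÷ 11.592 (buy AUD at ask) = AUD 5,364,686.48

Net profit: AUD 21,686.48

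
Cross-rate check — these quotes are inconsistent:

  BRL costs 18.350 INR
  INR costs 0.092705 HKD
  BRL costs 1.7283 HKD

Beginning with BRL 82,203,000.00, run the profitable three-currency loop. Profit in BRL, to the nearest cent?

Profitable loop is BRL → HKD → INR → BRL:
BRL 82,203,000.00 × 1.7283 = HKD 142,071,444.90
HKD 142,071,444.90 ÷ 0.092705 = INR 1,532,511,136.40
INR 1,532,511,136.40 ÷ 18.350 = BRL 83,515,593.26
Profit = BRL 83,515,593.26 − BRL 82,203,000.00

Profit: BRL 1,312,593.26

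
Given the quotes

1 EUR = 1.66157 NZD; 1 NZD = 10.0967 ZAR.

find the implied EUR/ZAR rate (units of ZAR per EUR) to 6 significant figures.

EUR/ZAR = 16.7764

1 EUR × 1.66157 = 1.66157 NZD
1.66157 NZD × 10.0967 = 16.7764 ZAR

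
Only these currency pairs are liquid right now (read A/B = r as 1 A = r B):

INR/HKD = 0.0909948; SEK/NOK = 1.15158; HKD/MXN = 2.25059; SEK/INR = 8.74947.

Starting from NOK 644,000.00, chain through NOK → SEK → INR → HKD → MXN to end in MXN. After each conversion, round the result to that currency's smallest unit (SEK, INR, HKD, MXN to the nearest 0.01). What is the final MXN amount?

NOK 644,000.00 ÷ 1.15158 = SEK 559,231.66
SEK 559,231.66 × 8.74947 = INR 4,892,980.63
INR 4,892,980.63 × 0.0909948 = HKD 445,235.79
HKD 445,235.79 × 2.25059 = MXN 1,002,043.22

MXN 1,002,043.22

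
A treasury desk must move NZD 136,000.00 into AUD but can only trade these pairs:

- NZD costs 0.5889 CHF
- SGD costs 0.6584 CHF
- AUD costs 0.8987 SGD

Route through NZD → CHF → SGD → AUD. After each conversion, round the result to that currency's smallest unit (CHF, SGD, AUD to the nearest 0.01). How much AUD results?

NZD 136,000.00 × 0.5889 = CHF 80,090.40
CHF 80,090.40 ÷ 0.6584 = SGD 121,643.99
SGD 121,643.99 ÷ 0.8987 = AUD 135,355.50

AUD 135,355.50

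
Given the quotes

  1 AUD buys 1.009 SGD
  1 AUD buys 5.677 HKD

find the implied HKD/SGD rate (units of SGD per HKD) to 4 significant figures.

HKD/SGD = 0.1777

1 HKD ÷ 5.677 = 0.176149 AUD
0.176149 AUD × 1.009 = 0.177735 SGD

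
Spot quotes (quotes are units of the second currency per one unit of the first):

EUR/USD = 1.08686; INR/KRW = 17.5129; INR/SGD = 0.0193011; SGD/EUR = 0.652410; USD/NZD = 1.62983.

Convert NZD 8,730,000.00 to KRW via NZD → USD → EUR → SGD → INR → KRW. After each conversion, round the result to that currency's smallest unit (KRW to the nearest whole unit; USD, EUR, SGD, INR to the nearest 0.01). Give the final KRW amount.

KRW 6,854,151,957

NZD 8,730,000.00 ÷ 1.62983 = USD 5,356,386.86
USD 5,356,386.86 ÷ 1.08686 = EUR 4,928,313.55
EUR 4,928,313.55 ÷ 0.652410 = SGD 7,554,012.89
SGD 7,554,012.89 ÷ 0.0193011 = INR 391,377,325.13
INR 391,377,325.13 × 17.5129 = KRW 6,854,151,957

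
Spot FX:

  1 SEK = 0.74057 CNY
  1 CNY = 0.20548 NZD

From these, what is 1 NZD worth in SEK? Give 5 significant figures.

NZD/SEK = 6.5715

1 NZD ÷ 0.20548 = 4.86665 CNY
4.86665 CNY ÷ 0.74057 = 6.5715 SEK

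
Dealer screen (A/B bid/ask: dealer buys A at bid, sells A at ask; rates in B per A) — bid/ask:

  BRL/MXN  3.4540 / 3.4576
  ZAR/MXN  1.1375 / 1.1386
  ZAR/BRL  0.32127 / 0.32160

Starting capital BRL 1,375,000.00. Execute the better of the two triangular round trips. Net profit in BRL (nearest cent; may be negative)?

Best loop BRL → ZAR → MXN → BRL:
BRL 1,375,000.00 ÷ 0.32160 (buy ZAR at ask) = ZAR 4,275,497.51
ZAR 4,275,497.51 × 1.1375 (sell ZAR at bid) = MXN 4,863,378.42
MXN 4,863,378.42 ÷ 3.4576 (buy BRL at ask) = BRL 1,406,576.36

Net profit: BRL 31,576.36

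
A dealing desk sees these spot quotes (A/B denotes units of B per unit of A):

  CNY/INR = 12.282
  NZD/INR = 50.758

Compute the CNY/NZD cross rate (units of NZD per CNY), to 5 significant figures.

1 CNY × 12.282 = 12.282 INR
12.282 INR ÷ 50.758 = 0.241972 NZD

CNY/NZD = 0.24197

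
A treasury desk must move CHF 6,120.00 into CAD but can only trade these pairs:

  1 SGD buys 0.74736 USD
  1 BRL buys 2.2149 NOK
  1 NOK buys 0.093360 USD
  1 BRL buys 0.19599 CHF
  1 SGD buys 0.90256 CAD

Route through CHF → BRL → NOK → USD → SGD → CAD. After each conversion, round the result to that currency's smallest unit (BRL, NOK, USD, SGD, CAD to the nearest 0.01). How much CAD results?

CHF 6,120.00 ÷ 0.19599 = BRL 31,226.08
BRL 31,226.08 × 2.2149 = NOK 69,162.64
NOK 69,162.64 × 0.093360 = USD 6,457.02
USD 6,457.02 ÷ 0.74736 = SGD 8,639.77
SGD 8,639.77 × 0.90256 = CAD 7,797.91

CAD 7,797.91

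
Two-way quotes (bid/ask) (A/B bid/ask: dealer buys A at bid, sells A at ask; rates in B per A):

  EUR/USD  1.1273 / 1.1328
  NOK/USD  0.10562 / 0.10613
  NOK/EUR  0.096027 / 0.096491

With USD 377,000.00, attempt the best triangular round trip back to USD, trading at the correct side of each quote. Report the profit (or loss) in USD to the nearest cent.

Best loop USD → NOK → EUR → USD:
USD 377,000.00 ÷ 0.10613 (buy NOK at ask) = NOK 3,552,247.24
NOK 3,552,247.24 × 0.096027 (sell NOK at bid) = EUR 341,111.65
EUR 341,111.65 × 1.1273 (sell EUR at bid) = USD 384,535.16

Net profit: USD 7,535.16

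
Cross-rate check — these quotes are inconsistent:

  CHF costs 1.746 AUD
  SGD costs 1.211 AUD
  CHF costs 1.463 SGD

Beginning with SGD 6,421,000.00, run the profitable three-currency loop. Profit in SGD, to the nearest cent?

Profitable loop is SGD → AUD → CHF → SGD:
SGD 6,421,000.00 × 1.211 = AUD 7,775,831.00
AUD 7,775,831.00 ÷ 1.746 = CHF 4,453,511.45
CHF 4,453,511.45 × 1.463 = SGD 6,515,487.26
Profit = SGD 6,515,487.26 − SGD 6,421,000.00

Profit: SGD 94,487.26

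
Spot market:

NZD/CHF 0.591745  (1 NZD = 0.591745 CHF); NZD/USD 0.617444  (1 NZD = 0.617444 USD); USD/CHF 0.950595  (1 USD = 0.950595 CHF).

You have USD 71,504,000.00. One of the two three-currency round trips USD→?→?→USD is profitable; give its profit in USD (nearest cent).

Profitable loop is USD → NZD → CHF → USD:
USD 71,504,000.00 ÷ 0.617444 = NZD 115,806,453.70
NZD 115,806,453.70 × 0.591745 = CHF 68,527,889.95
CHF 68,527,889.95 ÷ 0.950595 = USD 72,089,470.22
Profit = USD 72,089,470.22 − USD 71,504,000.00

Profit: USD 585,470.22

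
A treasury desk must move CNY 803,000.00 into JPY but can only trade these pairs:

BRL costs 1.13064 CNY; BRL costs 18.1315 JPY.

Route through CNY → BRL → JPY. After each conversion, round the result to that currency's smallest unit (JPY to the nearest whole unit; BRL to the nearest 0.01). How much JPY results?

JPY 12,877,304

CNY 803,000.00 ÷ 1.13064 = BRL 710,217.22
BRL 710,217.22 × 18.1315 = JPY 12,877,304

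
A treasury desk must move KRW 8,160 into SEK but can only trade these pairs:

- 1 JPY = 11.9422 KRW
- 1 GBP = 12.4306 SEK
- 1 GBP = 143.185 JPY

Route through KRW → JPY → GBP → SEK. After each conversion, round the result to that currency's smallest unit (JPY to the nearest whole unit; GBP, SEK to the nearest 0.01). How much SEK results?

KRW 8,160 ÷ 11.9422 = JPY 683
JPY 683 ÷ 143.185 = GBP 4.77
GBP 4.77 × 12.4306 = SEK 59.29

SEK 59.29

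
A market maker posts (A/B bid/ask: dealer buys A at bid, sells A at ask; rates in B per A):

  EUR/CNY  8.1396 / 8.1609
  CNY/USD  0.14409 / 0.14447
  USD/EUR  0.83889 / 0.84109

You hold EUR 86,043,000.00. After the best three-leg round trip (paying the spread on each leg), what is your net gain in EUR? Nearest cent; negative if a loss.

Best loop EUR → USD → CNY → EUR:
EUR 86,043,000.00 ÷ 0.84109 (buy USD at ask) = USD 102,299,397.21
USD 102,299,397.21 ÷ 0.14447 (buy CNY at ask) = CNY 708,101,316.61
CNY 708,101,316.61 ÷ 8.1609 (buy EUR at ask) = EUR 86,767,552.18

Net profit: EUR 724,552.18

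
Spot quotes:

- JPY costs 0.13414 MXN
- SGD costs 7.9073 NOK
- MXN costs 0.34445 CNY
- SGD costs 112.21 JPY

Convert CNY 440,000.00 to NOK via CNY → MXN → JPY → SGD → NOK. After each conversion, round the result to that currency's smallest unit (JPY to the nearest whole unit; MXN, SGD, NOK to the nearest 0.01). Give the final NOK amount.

NOK 671,065.35

CNY 440,000.00 ÷ 0.34445 = MXN 1,277,398.75
MXN 1,277,398.75 ÷ 0.13414 = JPY 9,522,877
JPY 9,522,877 ÷ 112.21 = SGD 84,866.56
SGD 84,866.56 × 7.9073 = NOK 671,065.35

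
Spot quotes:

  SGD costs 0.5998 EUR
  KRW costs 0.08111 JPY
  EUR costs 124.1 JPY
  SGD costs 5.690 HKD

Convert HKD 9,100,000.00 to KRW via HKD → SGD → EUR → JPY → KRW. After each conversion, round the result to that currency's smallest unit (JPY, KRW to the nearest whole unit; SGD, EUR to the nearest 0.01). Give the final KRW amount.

KRW 1,467,685,378

HKD 9,100,000.00 ÷ 5.690 = SGD 1,599,297.01
SGD 1,599,297.01 × 0.5998 = EUR 959,258.35
EUR 959,258.35 × 124.1 = JPY 119,043,961
JPY 119,043,961 ÷ 0.08111 = KRW 1,467,685,378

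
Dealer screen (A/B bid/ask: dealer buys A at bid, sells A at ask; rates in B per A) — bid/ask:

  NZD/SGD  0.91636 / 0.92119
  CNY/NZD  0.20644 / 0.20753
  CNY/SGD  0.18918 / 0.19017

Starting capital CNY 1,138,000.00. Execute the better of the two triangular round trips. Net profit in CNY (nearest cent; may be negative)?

Best loop CNY → NZD → SGD → CNY:
CNY 1,138,000.00 × 0.20644 (sell CNY at bid) = NZD 234,928.72
NZD 234,928.72 × 0.91636 (sell NZD at bid) = SGD 215,279.28
SGD 215,279.28 ÷ 0.19017 (buy CNY at ask) = CNY 1,132,035.98

Net result: CNY -5,964.02 (no profitable arbitrage after spreads)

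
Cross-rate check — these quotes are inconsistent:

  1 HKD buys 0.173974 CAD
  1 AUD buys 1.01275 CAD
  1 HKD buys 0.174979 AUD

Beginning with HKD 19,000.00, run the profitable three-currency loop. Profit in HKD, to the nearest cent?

Profitable loop is HKD → AUD → CAD → HKD:
HKD 19,000.00 × 0.174979 = AUD 3,324.60
AUD 3,324.60 × 1.01275 = CAD 3,366.99
CAD 3,366.99 ÷ 0.173974 = HKD 19,353.41
Profit = HKD 19,353.41 − HKD 19,000.00

Profit: HKD 353.41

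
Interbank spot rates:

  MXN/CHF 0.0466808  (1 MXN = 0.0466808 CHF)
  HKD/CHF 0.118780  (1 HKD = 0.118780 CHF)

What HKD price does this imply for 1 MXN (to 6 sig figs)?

1 MXN × 0.0466808 = 0.0466808 CHF
0.0466808 CHF ÷ 0.118780 = 0.393002 HKD

MXN/HKD = 0.393002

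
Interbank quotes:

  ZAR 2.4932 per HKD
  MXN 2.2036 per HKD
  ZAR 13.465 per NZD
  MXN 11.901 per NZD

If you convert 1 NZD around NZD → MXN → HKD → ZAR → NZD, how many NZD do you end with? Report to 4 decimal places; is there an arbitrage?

1.0000 (no arbitrage)

Around NZD → MXN → HKD → ZAR → NZD: 1 × 11.901 ÷ 2.2036 × 2.4932 ÷ 13.465 = 1.000003
Product ≈ 1 (deviation 0.000%, within rounding noise).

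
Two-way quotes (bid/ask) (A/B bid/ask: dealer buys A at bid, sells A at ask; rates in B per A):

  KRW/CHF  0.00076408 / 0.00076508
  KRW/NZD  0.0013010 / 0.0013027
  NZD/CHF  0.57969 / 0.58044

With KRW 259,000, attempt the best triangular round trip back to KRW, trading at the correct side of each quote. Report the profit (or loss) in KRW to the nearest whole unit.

Net profit: KRW 2,720

Best loop KRW → CHF → NZD → KRW:
KRW 259,000 × 0.00076408 (sell KRW at bid) = CHF 197.90
CHF 197.90 ÷ 0.58044 (buy NZD at ask) = NZD 340.94
NZD 340.94 ÷ 0.0013027 (buy KRW at ask) = KRW 261,720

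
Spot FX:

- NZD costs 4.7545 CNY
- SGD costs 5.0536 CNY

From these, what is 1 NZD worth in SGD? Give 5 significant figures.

NZD/SGD = 0.94081

1 NZD × 4.7545 = 4.7545 CNY
4.7545 CNY ÷ 5.0536 = 0.940814 SGD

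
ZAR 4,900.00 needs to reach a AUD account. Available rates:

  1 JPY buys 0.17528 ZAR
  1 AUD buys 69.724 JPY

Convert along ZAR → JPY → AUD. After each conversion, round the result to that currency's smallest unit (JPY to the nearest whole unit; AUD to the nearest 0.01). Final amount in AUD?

AUD 400.94

ZAR 4,900.00 ÷ 0.17528 = JPY 27,955
JPY 27,955 ÷ 69.724 = AUD 400.94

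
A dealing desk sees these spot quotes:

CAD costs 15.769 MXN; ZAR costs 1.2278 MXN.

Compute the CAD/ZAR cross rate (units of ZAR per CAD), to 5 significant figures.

CAD/ZAR = 12.843

1 CAD × 15.769 = 15.769 MXN
15.769 MXN ÷ 1.2278 = 12.8433 ZAR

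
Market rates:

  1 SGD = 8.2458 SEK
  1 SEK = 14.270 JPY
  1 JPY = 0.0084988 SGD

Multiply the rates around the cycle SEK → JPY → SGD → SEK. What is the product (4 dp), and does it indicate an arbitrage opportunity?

Around SEK → JPY → SGD → SEK: 1 × 14.270 × 0.0084988 × 8.2458 = 1.000033
Product ≈ 1 (deviation 0.003%, within rounding noise).

1.0000 (no arbitrage)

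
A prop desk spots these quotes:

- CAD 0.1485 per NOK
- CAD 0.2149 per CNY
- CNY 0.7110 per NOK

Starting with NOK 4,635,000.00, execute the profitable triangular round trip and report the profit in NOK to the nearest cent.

Profitable loop is NOK → CNY → CAD → NOK:
NOK 4,635,000.00 × 0.7110 = CNY 3,295,485.00
CNY 3,295,485.00 × 0.2149 = CAD 708,199.73
CAD 708,199.73 ÷ 0.1485 = NOK 4,769,021.73
Profit = NOK 4,769,021.73 − NOK 4,635,000.00

Profit: NOK 134,021.73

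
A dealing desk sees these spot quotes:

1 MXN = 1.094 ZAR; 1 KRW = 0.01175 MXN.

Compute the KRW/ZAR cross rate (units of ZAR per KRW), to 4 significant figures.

1 KRW × 0.01175 = 0.01175 MXN
0.01175 MXN × 1.094 = 0.0128545 ZAR

KRW/ZAR = 0.01285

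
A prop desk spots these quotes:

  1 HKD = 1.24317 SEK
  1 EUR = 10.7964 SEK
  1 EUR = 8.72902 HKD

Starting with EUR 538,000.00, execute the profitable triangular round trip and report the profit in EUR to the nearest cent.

Profit: EUR 2,753.47

Profitable loop is EUR → HKD → SEK → EUR:
EUR 538,000.00 × 8.72902 = HKD 4,696,212.76
HKD 4,696,212.76 × 1.24317 = SEK 5,838,190.82
SEK 5,838,190.82 ÷ 10.7964 = EUR 540,753.47
Profit = EUR 540,753.47 − EUR 538,000.00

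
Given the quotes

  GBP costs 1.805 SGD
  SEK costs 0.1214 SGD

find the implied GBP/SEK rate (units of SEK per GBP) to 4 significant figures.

1 GBP × 1.805 = 1.805 SGD
1.805 SGD ÷ 0.1214 = 14.8682 SEK

GBP/SEK = 14.87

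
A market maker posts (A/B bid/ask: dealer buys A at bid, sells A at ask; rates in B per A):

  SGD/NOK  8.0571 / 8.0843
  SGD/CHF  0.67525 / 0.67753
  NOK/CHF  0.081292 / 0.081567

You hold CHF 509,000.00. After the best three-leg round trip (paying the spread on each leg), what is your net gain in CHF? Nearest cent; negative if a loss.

Best loop CHF → NOK → SGD → CHF:
CHF 509,000.00 ÷ 0.081567 (buy NOK at ask) = NOK 6,240,268.74
NOK 6,240,268.74 ÷ 8.0843 (buy SGD at ask) = SGD 771,899.70
SGD 771,899.70 × 0.67525 (sell SGD at bid) = CHF 521,225.27

Net profit: CHF 12,225.27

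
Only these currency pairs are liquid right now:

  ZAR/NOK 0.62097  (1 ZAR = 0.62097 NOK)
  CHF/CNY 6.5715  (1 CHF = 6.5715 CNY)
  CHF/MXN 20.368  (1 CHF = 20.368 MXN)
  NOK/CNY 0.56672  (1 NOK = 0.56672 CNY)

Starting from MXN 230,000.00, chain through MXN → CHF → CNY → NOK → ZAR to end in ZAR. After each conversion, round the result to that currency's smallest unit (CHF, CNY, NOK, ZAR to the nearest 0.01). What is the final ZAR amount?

ZAR 210,865.08

MXN 230,000.00 ÷ 20.368 = CHF 11,292.22
CHF 11,292.22 × 6.5715 = CNY 74,206.82
CNY 74,206.82 ÷ 0.56672 = NOK 130,940.89
NOK 130,940.89 ÷ 0.62097 = ZAR 210,865.08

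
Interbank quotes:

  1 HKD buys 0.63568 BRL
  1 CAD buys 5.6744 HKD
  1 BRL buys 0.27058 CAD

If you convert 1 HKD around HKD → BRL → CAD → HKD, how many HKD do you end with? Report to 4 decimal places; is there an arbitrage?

Around HKD → BRL → CAD → HKD: 1 × 0.63568 × 0.27058 × 5.6744 = 0.976010
Product < 1; profitable direction is HKD → CAD → BRL → HKD.

0.9760 (arbitrage exists)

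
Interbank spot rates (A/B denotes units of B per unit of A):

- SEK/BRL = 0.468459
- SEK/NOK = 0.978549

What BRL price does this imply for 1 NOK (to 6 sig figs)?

NOK/BRL = 0.478728

1 NOK ÷ 0.978549 = 1.02192 SEK
1.02192 SEK × 0.468459 = 0.478728 BRL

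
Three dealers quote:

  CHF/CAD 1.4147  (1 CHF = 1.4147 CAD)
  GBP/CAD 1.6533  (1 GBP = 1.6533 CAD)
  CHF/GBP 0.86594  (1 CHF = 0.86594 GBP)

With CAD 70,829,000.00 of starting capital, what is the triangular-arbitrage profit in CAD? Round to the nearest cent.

Profit: CAD 849,056.92

Profitable loop is CAD → CHF → GBP → CAD:
CAD 70,829,000.00 ÷ 1.4147 = CHF 50,066,445.18
CHF 50,066,445.18 × 0.86594 = GBP 43,354,537.54
GBP 43,354,537.54 × 1.6533 = CAD 71,678,056.92
Profit = CAD 71,678,056.92 − CAD 70,829,000.00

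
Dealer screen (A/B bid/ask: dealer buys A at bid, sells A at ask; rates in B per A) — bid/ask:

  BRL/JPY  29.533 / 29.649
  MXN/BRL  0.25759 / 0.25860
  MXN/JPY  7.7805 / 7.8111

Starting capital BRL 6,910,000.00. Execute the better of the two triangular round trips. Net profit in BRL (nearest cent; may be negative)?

Best loop BRL → MXN → JPY → BRL:
BRL 6,910,000.00 ÷ 0.25860 (buy MXN at ask) = MXN 26,720,804.33
MXN 26,720,804.33 × 7.7805 (sell MXN at bid) = JPY 207,901,218
JPY 207,901,218 ÷ 29.649 (buy BRL at ask) = BRL 7,012,081.96

Net profit: BRL 102,081.96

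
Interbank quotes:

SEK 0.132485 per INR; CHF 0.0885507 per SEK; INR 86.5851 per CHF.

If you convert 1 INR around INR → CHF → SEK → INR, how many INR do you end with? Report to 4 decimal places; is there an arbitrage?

Around INR → CHF → SEK → INR: 1 ÷ 86.5851 ÷ 0.0885507 ÷ 0.132485 = 0.984460
Product < 1; profitable direction is INR → SEK → CHF → INR.

0.9845 (arbitrage exists)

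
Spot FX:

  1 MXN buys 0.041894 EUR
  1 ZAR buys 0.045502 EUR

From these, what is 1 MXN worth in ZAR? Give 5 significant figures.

MXN/ZAR = 0.92071

1 MXN × 0.041894 = 0.041894 EUR
0.041894 EUR ÷ 0.045502 = 0.920707 ZAR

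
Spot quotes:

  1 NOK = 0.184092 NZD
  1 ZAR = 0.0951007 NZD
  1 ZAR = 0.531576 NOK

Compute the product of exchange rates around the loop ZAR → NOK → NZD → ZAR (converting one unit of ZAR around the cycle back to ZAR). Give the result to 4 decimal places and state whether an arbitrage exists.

Around ZAR → NOK → NZD → ZAR: 1 × 0.531576 × 0.184092 ÷ 0.0951007 = 1.029003
Product > 1; profitable direction is ZAR → NOK → NZD → ZAR.

1.0290 (arbitrage exists)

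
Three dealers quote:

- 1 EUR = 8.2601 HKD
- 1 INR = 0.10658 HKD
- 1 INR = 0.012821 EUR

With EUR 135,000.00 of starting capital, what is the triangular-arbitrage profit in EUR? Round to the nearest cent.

Profitable loop is EUR → INR → HKD → EUR:
EUR 135,000.00 ÷ 0.012821 = INR 10,529,599.88
INR 10,529,599.88 × 0.10658 = HKD 1,122,244.75
HKD 1,122,244.75 ÷ 8.2601 = EUR 135,863.34
Profit = EUR 135,863.34 − EUR 135,000.00

Profit: EUR 863.34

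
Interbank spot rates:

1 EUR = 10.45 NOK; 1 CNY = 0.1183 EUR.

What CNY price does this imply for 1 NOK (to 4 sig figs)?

1 NOK ÷ 10.45 = 0.0956938 EUR
0.0956938 EUR ÷ 0.1183 = 0.808908 CNY

NOK/CNY = 0.8089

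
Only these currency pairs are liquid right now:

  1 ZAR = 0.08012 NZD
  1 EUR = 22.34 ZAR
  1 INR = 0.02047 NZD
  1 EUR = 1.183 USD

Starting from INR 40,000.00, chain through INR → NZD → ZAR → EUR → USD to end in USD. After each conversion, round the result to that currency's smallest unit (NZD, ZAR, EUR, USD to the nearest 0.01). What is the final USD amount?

USD 541.18

INR 40,000.00 × 0.02047 = NZD 818.80
NZD 818.80 ÷ 0.08012 = ZAR 10,219.67
ZAR 10,219.67 ÷ 22.34 = EUR 457.46
EUR 457.46 × 1.183 = USD 541.18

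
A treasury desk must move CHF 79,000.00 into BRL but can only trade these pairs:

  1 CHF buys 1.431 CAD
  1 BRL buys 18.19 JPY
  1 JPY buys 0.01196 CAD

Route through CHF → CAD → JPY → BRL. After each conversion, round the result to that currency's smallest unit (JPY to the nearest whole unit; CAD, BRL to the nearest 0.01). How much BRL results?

CHF 79,000.00 × 1.431 = CAD 113,049.00
CAD 113,049.00 ÷ 0.01196 = JPY 9,452,258
JPY 9,452,258 ÷ 18.19 = BRL 519,640.35

BRL 519,640.35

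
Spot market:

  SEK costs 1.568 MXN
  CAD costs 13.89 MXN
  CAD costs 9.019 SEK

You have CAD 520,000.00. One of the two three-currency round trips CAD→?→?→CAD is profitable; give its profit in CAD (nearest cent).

Profit: CAD 9,426.34

Profitable loop is CAD → SEK → MXN → CAD:
CAD 520,000.00 × 9.019 = SEK 4,689,880.00
SEK 4,689,880.00 × 1.568 = MXN 7,353,731.84
MXN 7,353,731.84 ÷ 13.89 = CAD 529,426.34
Profit = CAD 529,426.34 − CAD 520,000.00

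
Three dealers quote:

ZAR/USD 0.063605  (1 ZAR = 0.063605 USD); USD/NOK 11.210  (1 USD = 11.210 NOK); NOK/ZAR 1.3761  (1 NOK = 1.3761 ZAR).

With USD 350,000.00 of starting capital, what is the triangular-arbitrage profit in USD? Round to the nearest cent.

Profitable loop is USD → ZAR → NOK → USD:
USD 350,000.00 ÷ 0.063605 = ZAR 5,502,712.05
ZAR 5,502,712.05 ÷ 1.3761 = NOK 3,998,773.38
NOK 3,998,773.38 ÷ 11.210 = USD 356,714.84
Profit = USD 356,714.84 − USD 350,000.00

Profit: USD 6,714.84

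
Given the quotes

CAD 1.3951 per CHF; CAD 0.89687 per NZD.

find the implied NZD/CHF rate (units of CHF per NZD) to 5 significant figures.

NZD/CHF = 0.64287

1 NZD × 0.89687 = 0.89687 CAD
0.89687 CAD ÷ 1.3951 = 0.642871 CHF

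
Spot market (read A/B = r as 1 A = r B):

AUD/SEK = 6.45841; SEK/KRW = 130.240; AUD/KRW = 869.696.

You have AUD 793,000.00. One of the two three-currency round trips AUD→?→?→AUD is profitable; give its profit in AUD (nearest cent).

Profit: AUD 26,918.45

Profitable loop is AUD → KRW → SEK → AUD:
AUD 793,000.00 × 869.696 = KRW 689,668,928
KRW 689,668,928 ÷ 130.240 = SEK 5,295,369.53
SEK 5,295,369.53 ÷ 6.45841 = AUD 819,918.45
Profit = AUD 819,918.45 − AUD 793,000.00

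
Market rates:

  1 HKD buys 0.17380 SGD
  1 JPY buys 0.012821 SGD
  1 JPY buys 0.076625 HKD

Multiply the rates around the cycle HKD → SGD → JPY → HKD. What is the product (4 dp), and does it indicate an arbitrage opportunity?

Around HKD → SGD → JPY → HKD: 1 × 0.17380 ÷ 0.012821 × 0.076625 = 1.038720
Product > 1; profitable direction is HKD → SGD → JPY → HKD.

1.0387 (arbitrage exists)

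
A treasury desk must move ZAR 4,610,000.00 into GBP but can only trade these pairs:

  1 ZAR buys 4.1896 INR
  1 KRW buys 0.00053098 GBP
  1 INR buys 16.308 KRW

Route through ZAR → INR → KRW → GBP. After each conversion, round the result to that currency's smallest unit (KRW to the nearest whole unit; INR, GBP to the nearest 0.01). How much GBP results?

GBP 167,244.70

ZAR 4,610,000.00 × 4.1896 = INR 19,314,056.00
INR 19,314,056.00 × 16.308 = KRW 314,973,625
KRW 314,973,625 × 0.00053098 = GBP 167,244.70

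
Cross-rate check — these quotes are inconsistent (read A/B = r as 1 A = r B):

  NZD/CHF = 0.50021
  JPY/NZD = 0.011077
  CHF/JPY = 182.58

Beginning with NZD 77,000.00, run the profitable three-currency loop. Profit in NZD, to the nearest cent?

Profit: NZD 896.59

Profitable loop is NZD → CHF → JPY → NZD:
NZD 77,000.00 × 0.50021 = CHF 38,516.17
CHF 38,516.17 × 182.58 = JPY 7,032,282
JPY 7,032,282 × 0.011077 = NZD 77,896.59
Profit = NZD 77,896.59 − NZD 77,000.00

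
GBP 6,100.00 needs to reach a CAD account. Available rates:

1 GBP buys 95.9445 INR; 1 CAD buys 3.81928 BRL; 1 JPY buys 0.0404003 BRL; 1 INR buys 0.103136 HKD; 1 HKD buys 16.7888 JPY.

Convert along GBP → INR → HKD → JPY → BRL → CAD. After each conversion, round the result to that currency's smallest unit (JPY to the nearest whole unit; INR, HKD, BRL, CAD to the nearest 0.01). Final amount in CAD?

CAD 10,719.70

GBP 6,100.00 × 95.9445 = INR 585,261.45
INR 585,261.45 × 0.103136 = HKD 60,361.52
HKD 60,361.52 × 16.7888 = JPY 1,013,397
JPY 1,013,397 × 0.0404003 = BRL 40,941.54
BRL 40,941.54 ÷ 3.81928 = CAD 10,719.70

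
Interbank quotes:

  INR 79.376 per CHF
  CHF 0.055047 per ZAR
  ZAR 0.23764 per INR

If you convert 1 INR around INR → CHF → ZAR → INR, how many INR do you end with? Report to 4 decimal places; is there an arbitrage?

Around INR → CHF → ZAR → INR: 1 ÷ 79.376 ÷ 0.055047 ÷ 0.23764 = 0.963069
Product < 1; profitable direction is INR → ZAR → CHF → INR.

0.9631 (arbitrage exists)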